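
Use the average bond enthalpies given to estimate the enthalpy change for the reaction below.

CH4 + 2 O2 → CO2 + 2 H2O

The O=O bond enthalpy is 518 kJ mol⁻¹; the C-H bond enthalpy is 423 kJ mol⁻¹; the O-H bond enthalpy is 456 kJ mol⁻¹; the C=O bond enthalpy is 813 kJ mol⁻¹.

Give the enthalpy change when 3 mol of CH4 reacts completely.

ΔH = −2166 kJ

Bonds broken (reactants):
  C-H: 4 × 423 = 1692
  O=O: 2 × 518 = 1036
  Σ(broken) = 2728 kJ
Bonds formed (products):
  C=O: 2 × 813 = 1626
  O-H: 4 × 456 = 1824
  Σ(formed) = 3450 kJ
ΔH = Σ(broken) − Σ(formed) = 2728 − 3450 = −722 kJ
For 3× the reaction as written: 3 × (−722) = −2166 kJ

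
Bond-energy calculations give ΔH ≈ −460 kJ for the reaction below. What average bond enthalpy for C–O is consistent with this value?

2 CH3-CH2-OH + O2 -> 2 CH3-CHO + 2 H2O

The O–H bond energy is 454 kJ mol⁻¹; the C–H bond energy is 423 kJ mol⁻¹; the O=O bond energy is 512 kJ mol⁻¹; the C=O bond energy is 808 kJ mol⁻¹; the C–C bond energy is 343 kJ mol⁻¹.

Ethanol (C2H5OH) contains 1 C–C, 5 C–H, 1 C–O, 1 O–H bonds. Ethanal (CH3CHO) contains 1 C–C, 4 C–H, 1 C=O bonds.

D(C–O) ≈ 353 kJ/mol

Let D be the C–O bond energy.
Σ(broken) = 2×343 + 10×423 + 2×D + 2×454 + 1×512 = 6336 + 2D
Σ(formed) = 2×343 + 8×423 + 2×808 + 4×454 = 7502
ΔH = Σ(broken) − Σ(formed) = (6336 + 2D) − (7502) = −1166 + 2D
Setting this equal to −460 kJ gives 2D = 706, so D = 353 kJ/mol.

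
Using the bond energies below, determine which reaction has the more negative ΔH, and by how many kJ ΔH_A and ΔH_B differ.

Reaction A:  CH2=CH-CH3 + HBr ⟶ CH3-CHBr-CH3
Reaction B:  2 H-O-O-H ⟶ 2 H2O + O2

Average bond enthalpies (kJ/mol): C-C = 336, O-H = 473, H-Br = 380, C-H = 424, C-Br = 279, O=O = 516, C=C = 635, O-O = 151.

Reaction B, by 190 kJ

Reaction A:
  Bonds broken (reactants):
    C-C: 1 × 336 = 336
    C-H: 6 × 424 = 2544
    C=C: 1 × 635 = 635
    H-Br: 1 × 380 = 380
    Σ(broken) = 3895 kJ
  Bonds formed (products):
    C-Br: 1 × 279 = 279
    C-C: 2 × 336 = 672
    C-H: 7 × 424 = 2968
    Σ(formed) = 3919 kJ
  ΔH_A = 3895 − 3919 = −24 kJ
Reaction B:
  Bonds broken (reactants):
    O-H: 4 × 473 = 1892
    O-O: 2 × 151 = 302
    Σ(broken) = 2194 kJ
  Bonds formed (products):
    O-H: 4 × 473 = 1892
    O=O: 1 × 516 = 516
    Σ(formed) = 2408 kJ
  ΔH_B = 2194 − 2408 = −214 kJ
ΔH_A − ΔH_B = +190 kJ, so reaction B has the more negative ΔH; |ΔH_A − ΔH_B| = 190 kJ.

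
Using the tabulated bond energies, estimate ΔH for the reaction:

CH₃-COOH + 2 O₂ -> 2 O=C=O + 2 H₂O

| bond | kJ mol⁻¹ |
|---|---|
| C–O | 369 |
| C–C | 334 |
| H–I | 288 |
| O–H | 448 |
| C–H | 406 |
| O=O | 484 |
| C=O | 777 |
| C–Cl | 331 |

Bonds broken (reactants):
  C–C: 1 × 334 = 334
  C–H: 3 × 406 = 1218
  C–O: 1 × 369 = 369
  C=O: 1 × 777 = 777
  O–H: 1 × 448 = 448
  O=O: 2 × 484 = 968
  Σ(broken) = 4114 kJ
Bonds formed (products):
  C=O: 4 × 777 = 3108
  O–H: 4 × 448 = 1792
  Σ(formed) = 4900 kJ
ΔH = Σ(broken) − Σ(formed) = 4114 − 4900 = −786 kJ

ΔH ≈ −786 kJ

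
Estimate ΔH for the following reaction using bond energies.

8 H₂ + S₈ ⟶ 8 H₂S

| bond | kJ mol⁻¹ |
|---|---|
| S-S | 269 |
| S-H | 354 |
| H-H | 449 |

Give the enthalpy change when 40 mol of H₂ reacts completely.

ΔH = +400 kJ

Bonds broken (reactants):
  H-H: 8 × 449 = 3592
  S-S: 8 × 269 = 2152
  Σ(broken) = 5744 kJ
Bonds formed (products):
  S-H: 16 × 354 = 5664
  Σ(formed) = 5664 kJ
ΔH = Σ(broken) − Σ(formed) = 5744 − 5664 = +80 kJ
For 5× the reaction as written: 5 × (+80) = +400 kJ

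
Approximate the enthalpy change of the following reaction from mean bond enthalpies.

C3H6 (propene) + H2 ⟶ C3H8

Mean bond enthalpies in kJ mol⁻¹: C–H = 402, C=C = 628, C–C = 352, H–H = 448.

ΔH ≈ −80 kJ

Bonds broken (reactants):
  C–C: 1 × 352 = 352
  C–H: 6 × 402 = 2412
  C=C: 1 × 628 = 628
  H–H: 1 × 448 = 448
  Σ(broken) = 3840 kJ
Bonds formed (products):
  C–C: 2 × 352 = 704
  C–H: 8 × 402 = 3216
  Σ(formed) = 3920 kJ
ΔH = Σ(broken) − Σ(formed) = 3840 − 3920 = −80 kJ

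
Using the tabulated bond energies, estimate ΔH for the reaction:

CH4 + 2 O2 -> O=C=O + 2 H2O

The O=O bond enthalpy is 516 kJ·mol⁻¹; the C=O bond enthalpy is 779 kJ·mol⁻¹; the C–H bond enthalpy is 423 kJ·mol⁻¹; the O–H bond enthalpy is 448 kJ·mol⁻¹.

Bonds broken (reactants):
  C–H: 4 × 423 = 1692
  O=O: 2 × 516 = 1032
  Σ(broken) = 2724 kJ
Bonds formed (products):
  C=O: 2 × 779 = 1558
  O–H: 4 × 448 = 1792
  Σ(formed) = 3350 kJ
ΔH = Σ(broken) − Σ(formed) = 2724 − 3350 = −626 kJ

ΔH ≈ −626 kJ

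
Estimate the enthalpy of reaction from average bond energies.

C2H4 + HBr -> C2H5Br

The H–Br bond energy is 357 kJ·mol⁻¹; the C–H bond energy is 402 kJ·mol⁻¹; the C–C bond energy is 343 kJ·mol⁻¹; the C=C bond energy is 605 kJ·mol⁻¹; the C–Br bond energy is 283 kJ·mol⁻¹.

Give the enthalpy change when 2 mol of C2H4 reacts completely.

Bonds broken (reactants):
  C–H: 4 × 402 = 1608
  C=C: 1 × 605 = 605
  H–Br: 1 × 357 = 357
  Σ(broken) = 2570 kJ
Bonds formed (products):
  C–Br: 1 × 283 = 283
  C–C: 1 × 343 = 343
  C–H: 5 × 402 = 2010
  Σ(formed) = 2636 kJ
ΔH = Σ(broken) − Σ(formed) = 2570 − 2636 = −66 kJ
For 2× the reaction as written: 2 × (−66) = −132 kJ

ΔH = −132 kJ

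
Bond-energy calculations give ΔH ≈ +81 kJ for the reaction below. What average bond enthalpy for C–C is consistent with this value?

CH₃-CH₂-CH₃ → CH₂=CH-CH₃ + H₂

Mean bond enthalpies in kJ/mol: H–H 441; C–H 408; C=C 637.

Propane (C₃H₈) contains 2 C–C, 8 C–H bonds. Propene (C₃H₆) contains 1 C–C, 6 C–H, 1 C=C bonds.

Let D be the C–C bond energy.
Σ(broken) = 2×D + 8×408 = 3264 + 2D
Σ(formed) = 1×D + 6×408 + 1×637 + 1×441 = 3526 + D
ΔH = Σ(broken) − Σ(formed) = (3264 + 2D) − (3526 + D) = −262 + D
Setting this equal to +81 kJ gives D = 343 kJ/mol.

D(C–C) ≈ 343 kJ/mol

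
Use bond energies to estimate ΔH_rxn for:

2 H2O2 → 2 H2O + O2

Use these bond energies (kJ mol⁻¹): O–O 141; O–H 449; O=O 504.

Bonds broken (reactants):
  O–H: 4 × 449 = 1796
  O–O: 2 × 141 = 282
  Σ(broken) = 2078 kJ
Bonds formed (products):
  O–H: 4 × 449 = 1796
  O=O: 1 × 504 = 504
  Σ(formed) = 2300 kJ
ΔH = Σ(broken) − Σ(formed) = 2078 − 2300 = −222 kJ

ΔH ≈ −222 kJ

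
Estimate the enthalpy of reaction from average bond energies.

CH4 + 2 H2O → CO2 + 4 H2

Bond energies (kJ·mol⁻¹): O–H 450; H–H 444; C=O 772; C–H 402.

Bonds broken (reactants):
  C–H: 4 × 402 = 1608
  O–H: 4 × 450 = 1800
  Σ(broken) = 3408 kJ
Bonds formed (products):
  C=O: 2 × 772 = 1544
  H–H: 4 × 444 = 1776
  Σ(formed) = 3320 kJ
ΔH = Σ(broken) − Σ(formed) = 3408 − 3320 = +88 kJ

ΔH ≈ +88 kJ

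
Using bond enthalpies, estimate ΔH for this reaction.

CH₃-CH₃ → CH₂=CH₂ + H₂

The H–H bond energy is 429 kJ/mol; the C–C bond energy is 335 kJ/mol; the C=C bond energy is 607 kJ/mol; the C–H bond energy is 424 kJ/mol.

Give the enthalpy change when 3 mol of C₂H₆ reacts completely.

ΔH = +441 kJ

Bonds broken (reactants):
  C–C: 1 × 335 = 335
  C–H: 6 × 424 = 2544
  Σ(broken) = 2879 kJ
Bonds formed (products):
  C–H: 4 × 424 = 1696
  C=C: 1 × 607 = 607
  H–H: 1 × 429 = 429
  Σ(formed) = 2732 kJ
ΔH = Σ(broken) − Σ(formed) = 2879 − 2732 = +147 kJ
For 3× the reaction as written: 3 × (+147) = +441 kJ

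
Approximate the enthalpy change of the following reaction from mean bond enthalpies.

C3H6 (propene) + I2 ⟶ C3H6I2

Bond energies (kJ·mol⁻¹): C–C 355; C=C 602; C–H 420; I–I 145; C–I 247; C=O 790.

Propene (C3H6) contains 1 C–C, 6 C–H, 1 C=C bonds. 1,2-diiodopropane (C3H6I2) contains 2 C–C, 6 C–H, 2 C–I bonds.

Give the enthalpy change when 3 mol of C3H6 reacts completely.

ΔH = −306 kJ

Bonds broken (reactants):
  C–C: 1 × 355 = 355
  C–H: 6 × 420 = 2520
  C=C: 1 × 602 = 602
  I–I: 1 × 145 = 145
  Σ(broken) = 3622 kJ
Bonds formed (products):
  C–C: 2 × 355 = 710
  C–H: 6 × 420 = 2520
  C–I: 2 × 247 = 494
  Σ(formed) = 3724 kJ
ΔH = Σ(broken) − Σ(formed) = 3622 − 3724 = −102 kJ
For 3× the reaction as written: 3 × (−102) = −306 kJ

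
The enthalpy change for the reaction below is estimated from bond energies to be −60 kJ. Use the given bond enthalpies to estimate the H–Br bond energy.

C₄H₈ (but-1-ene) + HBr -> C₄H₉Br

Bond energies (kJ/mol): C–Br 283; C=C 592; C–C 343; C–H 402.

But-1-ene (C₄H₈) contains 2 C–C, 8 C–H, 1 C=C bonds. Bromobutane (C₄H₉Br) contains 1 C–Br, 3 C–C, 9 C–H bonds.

Let D be the H–Br bond energy.
Σ(broken) = 2×343 + 8×402 + 1×592 + 1×D = 4494 + D
Σ(formed) = 1×283 + 3×343 + 9×402 = 4930
ΔH = Σ(broken) − Σ(formed) = (4494 + D) − (4930) = −436 + D
Setting this equal to −60 kJ gives D = 376 kJ/mol.

D(H–Br) ≈ 376 kJ/mol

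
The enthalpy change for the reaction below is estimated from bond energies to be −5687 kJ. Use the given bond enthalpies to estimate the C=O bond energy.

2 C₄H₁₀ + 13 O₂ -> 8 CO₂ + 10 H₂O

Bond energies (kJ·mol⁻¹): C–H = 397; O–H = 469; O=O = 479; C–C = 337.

D(C=O) ≈ 781 kJ/mol

Let D be the C=O bond energy.
Σ(broken) = 6×337 + 20×397 + 13×479 = 16189
Σ(formed) = 16×D + 20×469 = 9380 + 16D
ΔH = Σ(broken) − Σ(formed) = (16189) − (9380 + 16D) = +6809 − 16D
Setting this equal to −5687 kJ gives 16D = 12496, so D = 781 kJ/mol.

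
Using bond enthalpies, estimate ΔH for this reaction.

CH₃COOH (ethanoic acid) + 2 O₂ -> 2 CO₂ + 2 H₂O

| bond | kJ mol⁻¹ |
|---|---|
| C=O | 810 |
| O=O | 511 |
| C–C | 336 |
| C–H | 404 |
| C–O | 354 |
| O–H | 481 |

ΔH ≈ −949 kJ

Bonds broken (reactants):
  C–C: 1 × 336 = 336
  C–H: 3 × 404 = 1212
  C–O: 1 × 354 = 354
  C=O: 1 × 810 = 810
  O–H: 1 × 481 = 481
  O=O: 2 × 511 = 1022
  Σ(broken) = 4215 kJ
Bonds formed (products):
  C=O: 4 × 810 = 3240
  O–H: 4 × 481 = 1924
  Σ(formed) = 5164 kJ
ΔH = Σ(broken) − Σ(formed) = 4215 − 5164 = −949 kJ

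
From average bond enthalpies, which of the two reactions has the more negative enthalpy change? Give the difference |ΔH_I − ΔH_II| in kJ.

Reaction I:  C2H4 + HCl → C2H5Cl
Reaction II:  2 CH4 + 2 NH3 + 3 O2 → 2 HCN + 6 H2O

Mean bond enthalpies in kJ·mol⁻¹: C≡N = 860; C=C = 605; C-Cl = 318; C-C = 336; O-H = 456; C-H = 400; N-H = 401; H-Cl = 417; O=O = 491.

Reaction I:
  Bonds broken (reactants):
    C-H: 4 × 400 = 1600
    C=C: 1 × 605 = 605
    H-Cl: 1 × 417 = 417
    Σ(broken) = 2622 kJ
  Bonds formed (products):
    C-C: 1 × 336 = 336
    C-Cl: 1 × 318 = 318
    C-H: 5 × 400 = 2000
    Σ(formed) = 2654 kJ
  ΔH_I = 2622 − 2654 = −32 kJ
Reaction II:
  Bonds broken (reactants):
    C-H: 8 × 400 = 3200
    N-H: 6 × 401 = 2406
    O=O: 3 × 491 = 1473
    Σ(broken) = 7079 kJ
  Bonds formed (products):
    C≡N: 2 × 860 = 1720
    C-H: 2 × 400 = 800
    O-H: 12 × 456 = 5472
    Σ(formed) = 7992 kJ
  ΔH_II = 7079 − 7992 = −913 kJ
ΔH_I − ΔH_II = +881 kJ, so reaction II has the more negative ΔH; |ΔH_I − ΔH_II| = 881 kJ.

Reaction II, by 881 kJ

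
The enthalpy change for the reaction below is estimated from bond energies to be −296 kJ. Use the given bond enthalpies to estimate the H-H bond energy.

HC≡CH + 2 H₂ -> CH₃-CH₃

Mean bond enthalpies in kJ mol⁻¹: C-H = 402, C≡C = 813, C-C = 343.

D(H-H) ≈ 421 kJ/mol

Let D be the H-H bond energy.
Σ(broken) = 1×813 + 2×402 + 2×D = 1617 + 2D
Σ(formed) = 1×343 + 6×402 = 2755
ΔH = Σ(broken) − Σ(formed) = (1617 + 2D) − (2755) = −1138 + 2D
Setting this equal to −296 kJ gives 2D = 842, so D = 421 kJ/mol.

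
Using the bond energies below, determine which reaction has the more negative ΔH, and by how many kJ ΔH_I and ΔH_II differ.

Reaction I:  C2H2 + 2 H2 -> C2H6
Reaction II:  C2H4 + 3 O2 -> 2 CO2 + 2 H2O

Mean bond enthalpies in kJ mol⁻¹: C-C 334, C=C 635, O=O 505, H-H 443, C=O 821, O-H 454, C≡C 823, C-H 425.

Reaction II, by 925 kJ

Reaction I:
  Bonds broken (reactants):
    C≡C: 1 × 823 = 823
    C-H: 2 × 425 = 850
    H-H: 2 × 443 = 886
    Σ(broken) = 2559 kJ
  Bonds formed (products):
    C-C: 1 × 334 = 334
    C-H: 6 × 425 = 2550
    Σ(formed) = 2884 kJ
  ΔH_I = 2559 − 2884 = −325 kJ
Reaction II:
  Bonds broken (reactants):
    C-H: 4 × 425 = 1700
    C=C: 1 × 635 = 635
    O=O: 3 × 505 = 1515
    Σ(broken) = 3850 kJ
  Bonds formed (products):
    C=O: 4 × 821 = 3284
    O-H: 4 × 454 = 1816
    Σ(formed) = 5100 kJ
  ΔH_II = 3850 − 5100 = −1250 kJ
ΔH_I − ΔH_II = +925 kJ, so reaction II has the more negative ΔH; |ΔH_I − ΔH_II| = 925 kJ.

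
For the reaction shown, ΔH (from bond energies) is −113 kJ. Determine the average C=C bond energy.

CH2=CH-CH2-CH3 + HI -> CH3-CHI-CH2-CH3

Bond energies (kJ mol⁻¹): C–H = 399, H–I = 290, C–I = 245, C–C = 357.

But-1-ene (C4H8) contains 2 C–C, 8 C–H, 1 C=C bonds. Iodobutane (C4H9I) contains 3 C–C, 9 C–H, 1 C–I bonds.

Let D be the C=C bond energy.
Σ(broken) = 2×357 + 8×399 + 1×D + 1×290 = 4196 + D
Σ(formed) = 3×357 + 9×399 + 1×245 = 4907
ΔH = Σ(broken) − Σ(formed) = (4196 + D) − (4907) = −711 + D
Setting this equal to −113 kJ gives D = 598 kJ/mol.

D(C=C) ≈ 598 kJ/mol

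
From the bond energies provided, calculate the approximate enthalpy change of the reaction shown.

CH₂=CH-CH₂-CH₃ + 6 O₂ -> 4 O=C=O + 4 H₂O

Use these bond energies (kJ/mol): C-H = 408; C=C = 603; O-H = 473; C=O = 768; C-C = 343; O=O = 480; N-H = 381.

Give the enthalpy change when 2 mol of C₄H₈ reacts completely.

ΔH = −4990 kJ

Bonds broken (reactants):
  C-C: 2 × 343 = 686
  C-H: 8 × 408 = 3264
  C=C: 1 × 603 = 603
  O=O: 6 × 480 = 2880
  Σ(broken) = 7433 kJ
Bonds formed (products):
  C=O: 8 × 768 = 6144
  O-H: 8 × 473 = 3784
  Σ(formed) = 9928 kJ
ΔH = Σ(broken) − Σ(formed) = 7433 − 9928 = −2495 kJ
For 2× the reaction as written: 2 × (−2495) = −4990 kJ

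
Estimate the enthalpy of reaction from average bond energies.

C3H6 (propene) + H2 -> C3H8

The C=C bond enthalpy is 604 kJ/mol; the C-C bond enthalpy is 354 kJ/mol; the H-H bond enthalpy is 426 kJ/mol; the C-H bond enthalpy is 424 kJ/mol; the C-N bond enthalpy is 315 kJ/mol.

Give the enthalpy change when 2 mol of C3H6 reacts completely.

ΔH = −344 kJ

Bonds broken (reactants):
  C-C: 1 × 354 = 354
  C-H: 6 × 424 = 2544
  C=C: 1 × 604 = 604
  H-H: 1 × 426 = 426
  Σ(broken) = 3928 kJ
Bonds formed (products):
  C-C: 2 × 354 = 708
  C-H: 8 × 424 = 3392
  Σ(formed) = 4100 kJ
ΔH = Σ(broken) − Σ(formed) = 3928 − 4100 = −172 kJ
For 2× the reaction as written: 2 × (−172) = −344 kJ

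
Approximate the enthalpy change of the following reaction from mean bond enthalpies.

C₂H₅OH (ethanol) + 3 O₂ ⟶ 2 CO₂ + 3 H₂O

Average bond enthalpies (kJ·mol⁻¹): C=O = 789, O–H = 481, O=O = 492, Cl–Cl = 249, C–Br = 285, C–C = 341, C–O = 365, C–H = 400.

ΔH ≈ −1379 kJ

Bonds broken (reactants):
  C–C: 1 × 341 = 341
  C–H: 5 × 400 = 2000
  C–O: 1 × 365 = 365
  O–H: 1 × 481 = 481
  O=O: 3 × 492 = 1476
  Σ(broken) = 4663 kJ
Bonds formed (products):
  C=O: 4 × 789 = 3156
  O–H: 6 × 481 = 2886
  Σ(formed) = 6042 kJ
ΔH = Σ(broken) − Σ(formed) = 4663 − 6042 = −1379 kJ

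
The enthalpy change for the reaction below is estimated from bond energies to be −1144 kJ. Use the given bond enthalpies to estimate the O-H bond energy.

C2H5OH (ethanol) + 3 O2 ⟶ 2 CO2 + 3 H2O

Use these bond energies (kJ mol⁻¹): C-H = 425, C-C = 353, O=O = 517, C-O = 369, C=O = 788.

D(O-H) ≈ 478 kJ/mol

Let D be the O-H bond energy.
Σ(broken) = 1×353 + 5×425 + 1×369 + 1×D + 3×517 = 4398 + D
Σ(formed) = 4×788 + 6×D = 3152 + 6D
ΔH = Σ(broken) − Σ(formed) = (4398 + D) − (3152 + 6D) = +1246 − 5D
Setting this equal to −1144 kJ gives 5D = 2390, so D = 478 kJ/mol.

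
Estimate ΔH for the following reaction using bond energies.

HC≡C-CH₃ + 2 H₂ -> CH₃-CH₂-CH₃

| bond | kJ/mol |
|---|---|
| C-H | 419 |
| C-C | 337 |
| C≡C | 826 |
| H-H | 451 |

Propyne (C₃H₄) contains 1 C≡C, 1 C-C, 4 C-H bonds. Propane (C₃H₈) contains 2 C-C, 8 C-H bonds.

ΔH ≈ −285 kJ

Bonds broken (reactants):
  C≡C: 1 × 826 = 826
  C-C: 1 × 337 = 337
  C-H: 4 × 419 = 1676
  H-H: 2 × 451 = 902
  Σ(broken) = 3741 kJ
Bonds formed (products):
  C-C: 2 × 337 = 674
  C-H: 8 × 419 = 3352
  Σ(formed) = 4026 kJ
ΔH = Σ(broken) − Σ(formed) = 3741 − 4026 = −285 kJ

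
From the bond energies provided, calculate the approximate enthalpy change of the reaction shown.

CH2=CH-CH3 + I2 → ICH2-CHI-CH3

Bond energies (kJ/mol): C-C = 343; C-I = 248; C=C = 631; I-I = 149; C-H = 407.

Bonds broken (reactants):
  C-C: 1 × 343 = 343
  C-H: 6 × 407 = 2442
  C=C: 1 × 631 = 631
  I-I: 1 × 149 = 149
  Σ(broken) = 3565 kJ
Bonds formed (products):
  C-C: 2 × 343 = 686
  C-H: 6 × 407 = 2442
  C-I: 2 × 248 = 496
  Σ(formed) = 3624 kJ
ΔH = Σ(broken) − Σ(formed) = 3565 − 3624 = −59 kJ

ΔH ≈ −59 kJ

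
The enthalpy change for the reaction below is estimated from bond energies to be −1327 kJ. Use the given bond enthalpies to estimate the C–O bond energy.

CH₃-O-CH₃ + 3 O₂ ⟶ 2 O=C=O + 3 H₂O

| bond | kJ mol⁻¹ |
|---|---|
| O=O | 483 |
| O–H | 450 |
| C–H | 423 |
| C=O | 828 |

Let D be the C–O bond energy.
Σ(broken) = 6×423 + 2×D + 3×483 = 3987 + 2D
Σ(formed) = 4×828 + 6×450 = 6012
ΔH = Σ(broken) − Σ(formed) = (3987 + 2D) − (6012) = −2025 + 2D
Setting this equal to −1327 kJ gives 2D = 698, so D = 349 kJ/mol.

D(C–O) ≈ 349 kJ/mol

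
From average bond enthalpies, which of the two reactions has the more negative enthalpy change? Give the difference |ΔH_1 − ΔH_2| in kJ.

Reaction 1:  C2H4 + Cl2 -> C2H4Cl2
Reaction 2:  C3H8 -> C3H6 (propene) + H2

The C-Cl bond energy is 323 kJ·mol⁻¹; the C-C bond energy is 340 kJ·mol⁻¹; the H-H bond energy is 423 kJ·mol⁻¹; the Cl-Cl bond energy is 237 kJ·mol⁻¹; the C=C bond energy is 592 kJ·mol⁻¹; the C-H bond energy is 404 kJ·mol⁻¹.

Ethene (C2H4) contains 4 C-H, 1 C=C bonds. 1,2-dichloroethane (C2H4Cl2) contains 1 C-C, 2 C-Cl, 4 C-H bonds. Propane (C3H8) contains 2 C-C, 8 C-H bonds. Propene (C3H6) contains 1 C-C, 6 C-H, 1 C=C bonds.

Reaction 1:
  Bonds broken (reactants):
    C-H: 4 × 404 = 1616
    C=C: 1 × 592 = 592
    Cl-Cl: 1 × 237 = 237
    Σ(broken) = 2445 kJ
  Bonds formed (products):
    C-C: 1 × 340 = 340
    C-Cl: 2 × 323 = 646
    C-H: 4 × 404 = 1616
    Σ(formed) = 2602 kJ
  ΔH_1 = 2445 − 2602 = −157 kJ
Reaction 2:
  Bonds broken (reactants):
    C-C: 2 × 340 = 680
    C-H: 8 × 404 = 3232
    Σ(broken) = 3912 kJ
  Bonds formed (products):
    C-C: 1 × 340 = 340
    C-H: 6 × 404 = 2424
    C=C: 1 × 592 = 592
    H-H: 1 × 423 = 423
    Σ(formed) = 3779 kJ
  ΔH_2 = 3912 − 3779 = +133 kJ
ΔH_1 − ΔH_2 = −290 kJ, so reaction 1 has the more negative ΔH; |ΔH_1 − ΔH_2| = 290 kJ.

Reaction 1, by 290 kJ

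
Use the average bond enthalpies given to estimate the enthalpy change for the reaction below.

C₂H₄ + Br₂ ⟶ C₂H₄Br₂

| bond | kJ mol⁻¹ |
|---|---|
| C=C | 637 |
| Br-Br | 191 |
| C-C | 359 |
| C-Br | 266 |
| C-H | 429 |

ΔH ≈ −63 kJ

Bonds broken (reactants):
  Br-Br: 1 × 191 = 191
  C-H: 4 × 429 = 1716
  C=C: 1 × 637 = 637
  Σ(broken) = 2544 kJ
Bonds formed (products):
  C-Br: 2 × 266 = 532
  C-C: 1 × 359 = 359
  C-H: 4 × 429 = 1716
  Σ(formed) = 2607 kJ
ΔH = Σ(broken) − Σ(formed) = 2544 − 2607 = −63 kJ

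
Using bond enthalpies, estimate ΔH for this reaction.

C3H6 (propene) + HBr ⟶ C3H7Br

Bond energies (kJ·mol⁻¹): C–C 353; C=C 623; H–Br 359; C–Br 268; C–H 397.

ΔH ≈ −36 kJ

Bonds broken (reactants):
  C–C: 1 × 353 = 353
  C–H: 6 × 397 = 2382
  C=C: 1 × 623 = 623
  H–Br: 1 × 359 = 359
  Σ(broken) = 3717 kJ
Bonds formed (products):
  C–Br: 1 × 268 = 268
  C–C: 2 × 353 = 706
  C–H: 7 × 397 = 2779
  Σ(formed) = 3753 kJ
ΔH = Σ(broken) − Σ(formed) = 3717 − 3753 = −36 kJ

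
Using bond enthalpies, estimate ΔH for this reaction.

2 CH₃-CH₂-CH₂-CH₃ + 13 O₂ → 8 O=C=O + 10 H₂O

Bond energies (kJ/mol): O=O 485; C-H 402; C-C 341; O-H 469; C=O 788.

Bonds broken (reactants):
  C-C: 6 × 341 = 2046
  C-H: 20 × 402 = 8040
  O=O: 13 × 485 = 6305
  Σ(broken) = 16391 kJ
Bonds formed (products):
  C=O: 16 × 788 = 12608
  O-H: 20 × 469 = 9380
  Σ(formed) = 21988 kJ
ΔH = Σ(broken) − Σ(formed) = 16391 − 21988 = −5597 kJ

ΔH ≈ −5597 kJ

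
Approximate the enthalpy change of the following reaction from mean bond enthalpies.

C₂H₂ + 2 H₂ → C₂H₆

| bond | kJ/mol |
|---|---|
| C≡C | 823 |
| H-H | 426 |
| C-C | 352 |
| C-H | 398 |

ΔH ≈ −269 kJ

Bonds broken (reactants):
  C≡C: 1 × 823 = 823
  C-H: 2 × 398 = 796
  H-H: 2 × 426 = 852
  Σ(broken) = 2471 kJ
Bonds formed (products):
  C-C: 1 × 352 = 352
  C-H: 6 × 398 = 2388
  Σ(formed) = 2740 kJ
ΔH = Σ(broken) − Σ(formed) = 2471 − 2740 = −269 kJ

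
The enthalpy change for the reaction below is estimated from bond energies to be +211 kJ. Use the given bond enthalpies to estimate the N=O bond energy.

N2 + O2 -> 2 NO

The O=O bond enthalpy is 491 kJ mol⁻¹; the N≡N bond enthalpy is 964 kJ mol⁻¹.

Let D be the N=O bond energy.
Σ(broken) = 1×964 + 1×491 = 1455
Σ(formed) = 2×D = 2D
ΔH = Σ(broken) − Σ(formed) = (1455) − (2D) = +1455 − 2D
Setting this equal to +211 kJ gives 2D = 1244, so D = 622 kJ/mol.

D(N=O) ≈ 622 kJ/mol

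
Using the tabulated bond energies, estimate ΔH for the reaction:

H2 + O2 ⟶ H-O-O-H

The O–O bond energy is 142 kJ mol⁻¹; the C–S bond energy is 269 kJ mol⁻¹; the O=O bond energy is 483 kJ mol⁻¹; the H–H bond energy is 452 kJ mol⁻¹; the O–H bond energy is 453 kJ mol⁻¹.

Bonds broken (reactants):
  H–H: 1 × 452 = 452
  O=O: 1 × 483 = 483
  Σ(broken) = 935 kJ
Bonds formed (products):
  O–H: 2 × 453 = 906
  O–O: 1 × 142 = 142
  Σ(formed) = 1048 kJ
ΔH = Σ(broken) − Σ(formed) = 935 − 1048 = −113 kJ

ΔH ≈ −113 kJ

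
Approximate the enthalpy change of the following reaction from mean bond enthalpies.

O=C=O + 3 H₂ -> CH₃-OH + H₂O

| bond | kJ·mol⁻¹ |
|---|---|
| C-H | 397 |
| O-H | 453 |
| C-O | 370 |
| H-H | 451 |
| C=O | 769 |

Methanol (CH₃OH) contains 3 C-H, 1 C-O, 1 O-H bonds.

ΔH ≈ −29 kJ

Bonds broken (reactants):
  C=O: 2 × 769 = 1538
  H-H: 3 × 451 = 1353
  Σ(broken) = 2891 kJ
Bonds formed (products):
  C-H: 3 × 397 = 1191
  C-O: 1 × 370 = 370
  O-H: 3 × 453 = 1359
  Σ(formed) = 2920 kJ
ΔH = Σ(broken) − Σ(formed) = 2891 − 2920 = −29 kJ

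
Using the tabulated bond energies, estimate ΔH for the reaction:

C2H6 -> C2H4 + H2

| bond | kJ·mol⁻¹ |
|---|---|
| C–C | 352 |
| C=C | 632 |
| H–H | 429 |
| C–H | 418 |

Bonds broken (reactants):
  C–C: 1 × 352 = 352
  C–H: 6 × 418 = 2508
  Σ(broken) = 2860 kJ
Bonds formed (products):
  C–H: 4 × 418 = 1672
  C=C: 1 × 632 = 632
  H–H: 1 × 429 = 429
  Σ(formed) = 2733 kJ
ΔH = Σ(broken) − Σ(formed) = 2860 − 2733 = +127 kJ

ΔH ≈ +127 kJ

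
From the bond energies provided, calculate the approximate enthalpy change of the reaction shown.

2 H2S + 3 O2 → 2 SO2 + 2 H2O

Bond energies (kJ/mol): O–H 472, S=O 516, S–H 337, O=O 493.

Bonds broken (reactants):
  O=O: 3 × 493 = 1479
  S–H: 4 × 337 = 1348
  Σ(broken) = 2827 kJ
Bonds formed (products):
  O–H: 4 × 472 = 1888
  S=O: 4 × 516 = 2064
  Σ(formed) = 3952 kJ
ΔH = Σ(broken) − Σ(formed) = 2827 − 3952 = −1125 kJ

ΔH ≈ −1125 kJ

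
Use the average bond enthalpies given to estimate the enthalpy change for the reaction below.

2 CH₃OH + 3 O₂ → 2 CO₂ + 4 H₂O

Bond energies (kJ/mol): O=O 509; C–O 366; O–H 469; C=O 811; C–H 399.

ΔH ≈ −1405 kJ

Bonds broken (reactants):
  C–H: 6 × 399 = 2394
  C–O: 2 × 366 = 732
  O–H: 2 × 469 = 938
  O=O: 3 × 509 = 1527
  Σ(broken) = 5591 kJ
Bonds formed (products):
  C=O: 4 × 811 = 3244
  O–H: 8 × 469 = 3752
  Σ(formed) = 6996 kJ
ΔH = Σ(broken) − Σ(formed) = 5591 − 6996 = −1405 kJ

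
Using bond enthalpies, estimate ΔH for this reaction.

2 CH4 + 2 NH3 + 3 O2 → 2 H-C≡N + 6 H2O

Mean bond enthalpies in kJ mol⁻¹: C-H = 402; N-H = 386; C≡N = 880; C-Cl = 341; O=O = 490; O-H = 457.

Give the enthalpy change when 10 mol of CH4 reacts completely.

ΔH = −5230 kJ

Bonds broken (reactants):
  C-H: 8 × 402 = 3216
  N-H: 6 × 386 = 2316
  O=O: 3 × 490 = 1470
  Σ(broken) = 7002 kJ
Bonds formed (products):
  C≡N: 2 × 880 = 1760
  C-H: 2 × 402 = 804
  O-H: 12 × 457 = 5484
  Σ(formed) = 8048 kJ
ΔH = Σ(broken) − Σ(formed) = 7002 − 8048 = −1046 kJ
For 5× the reaction as written: 5 × (−1046) = −5230 kJ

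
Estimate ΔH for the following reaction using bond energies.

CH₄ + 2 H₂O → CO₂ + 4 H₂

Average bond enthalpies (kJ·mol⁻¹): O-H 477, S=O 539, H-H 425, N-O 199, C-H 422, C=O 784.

ΔH ≈ +328 kJ

Bonds broken (reactants):
  C-H: 4 × 422 = 1688
  O-H: 4 × 477 = 1908
  Σ(broken) = 3596 kJ
Bonds formed (products):
  C=O: 2 × 784 = 1568
  H-H: 4 × 425 = 1700
  Σ(formed) = 3268 kJ
ΔH = Σ(broken) − Σ(formed) = 3596 − 3268 = +328 kJ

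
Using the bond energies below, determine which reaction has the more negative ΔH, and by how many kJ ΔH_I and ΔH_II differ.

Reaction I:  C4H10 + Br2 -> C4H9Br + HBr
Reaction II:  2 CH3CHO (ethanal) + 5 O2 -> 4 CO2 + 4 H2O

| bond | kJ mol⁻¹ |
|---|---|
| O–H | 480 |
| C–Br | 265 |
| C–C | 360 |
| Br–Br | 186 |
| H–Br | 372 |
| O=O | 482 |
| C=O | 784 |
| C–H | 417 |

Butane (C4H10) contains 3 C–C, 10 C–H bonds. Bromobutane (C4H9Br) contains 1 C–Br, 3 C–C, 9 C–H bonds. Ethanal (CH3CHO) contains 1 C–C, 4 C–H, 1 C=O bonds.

Reaction I:
  Bonds broken (reactants):
    Br–Br: 1 × 186 = 186
    C–C: 3 × 360 = 1080
    C–H: 10 × 417 = 4170
    Σ(broken) = 5436 kJ
  Bonds formed (products):
    C–Br: 1 × 265 = 265
    C–C: 3 × 360 = 1080
    C–H: 9 × 417 = 3753
    H–Br: 1 × 372 = 372
    Σ(formed) = 5470 kJ
  ΔH_I = 5436 − 5470 = −34 kJ
Reaction II:
  Bonds broken (reactants):
    C–C: 2 × 360 = 720
    C–H: 8 × 417 = 3336
    C=O: 2 × 784 = 1568
    O=O: 5 × 482 = 2410
    Σ(broken) = 8034 kJ
  Bonds formed (products):
    C=O: 8 × 784 = 6272
    O–H: 8 × 480 = 3840
    Σ(formed) = 10112 kJ
  ΔH_II = 8034 − 10112 = −2078 kJ
ΔH_I − ΔH_II = +2044 kJ, so reaction II has the more negative ΔH; |ΔH_I − ΔH_II| = 2044 kJ.

Reaction II, by 2044 kJ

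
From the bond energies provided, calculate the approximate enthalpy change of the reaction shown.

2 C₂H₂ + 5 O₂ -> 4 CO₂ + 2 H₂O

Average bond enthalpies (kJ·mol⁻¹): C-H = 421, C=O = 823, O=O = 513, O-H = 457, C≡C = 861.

Bonds broken (reactants):
  C≡C: 2 × 861 = 1722
  C-H: 4 × 421 = 1684
  O=O: 5 × 513 = 2565
  Σ(broken) = 5971 kJ
Bonds formed (products):
  C=O: 8 × 823 = 6584
  O-H: 4 × 457 = 1828
  Σ(formed) = 8412 kJ
ΔH = Σ(broken) − Σ(formed) = 5971 − 8412 = −2441 kJ

ΔH ≈ −2441 kJ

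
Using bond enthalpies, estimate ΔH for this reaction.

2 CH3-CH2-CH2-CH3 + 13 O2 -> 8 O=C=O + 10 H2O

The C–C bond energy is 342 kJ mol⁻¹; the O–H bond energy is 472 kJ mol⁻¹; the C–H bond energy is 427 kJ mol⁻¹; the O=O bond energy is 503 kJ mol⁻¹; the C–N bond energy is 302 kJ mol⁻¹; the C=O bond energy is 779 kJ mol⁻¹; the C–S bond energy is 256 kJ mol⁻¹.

ΔH ≈ −4773 kJ

Bonds broken (reactants):
  C–C: 6 × 342 = 2052
  C–H: 20 × 427 = 8540
  O=O: 13 × 503 = 6539
  Σ(broken) = 17131 kJ
Bonds formed (products):
  C=O: 16 × 779 = 12464
  O–H: 20 × 472 = 9440
  Σ(formed) = 21904 kJ
ΔH = Σ(broken) − Σ(formed) = 17131 − 21904 = −4773 kJ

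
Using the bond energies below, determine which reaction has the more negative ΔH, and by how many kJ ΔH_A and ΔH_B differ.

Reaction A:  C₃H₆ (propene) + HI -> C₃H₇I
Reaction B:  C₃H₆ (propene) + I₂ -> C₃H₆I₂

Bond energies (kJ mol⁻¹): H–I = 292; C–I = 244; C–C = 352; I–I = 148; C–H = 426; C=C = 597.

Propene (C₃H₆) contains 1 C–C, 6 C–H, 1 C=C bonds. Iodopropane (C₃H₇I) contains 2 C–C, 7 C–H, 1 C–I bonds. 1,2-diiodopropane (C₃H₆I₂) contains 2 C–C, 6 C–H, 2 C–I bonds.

Reaction A, by 38 kJ

Reaction A:
  Bonds broken (reactants):
    C–C: 1 × 352 = 352
    C–H: 6 × 426 = 2556
    C=C: 1 × 597 = 597
    H–I: 1 × 292 = 292
    Σ(broken) = 3797 kJ
  Bonds formed (products):
    C–C: 2 × 352 = 704
    C–H: 7 × 426 = 2982
    C–I: 1 × 244 = 244
    Σ(formed) = 3930 kJ
  ΔH_A = 3797 − 3930 = −133 kJ
Reaction B:
  Bonds broken (reactants):
    C–C: 1 × 352 = 352
    C–H: 6 × 426 = 2556
    C=C: 1 × 597 = 597
    I–I: 1 × 148 = 148
    Σ(broken) = 3653 kJ
  Bonds formed (products):
    C–C: 2 × 352 = 704
    C–H: 6 × 426 = 2556
    C–I: 2 × 244 = 488
    Σ(formed) = 3748 kJ
  ΔH_B = 3653 − 3748 = −95 kJ
ΔH_A − ΔH_B = −38 kJ, so reaction A has the more negative ΔH; |ΔH_A − ΔH_B| = 38 kJ.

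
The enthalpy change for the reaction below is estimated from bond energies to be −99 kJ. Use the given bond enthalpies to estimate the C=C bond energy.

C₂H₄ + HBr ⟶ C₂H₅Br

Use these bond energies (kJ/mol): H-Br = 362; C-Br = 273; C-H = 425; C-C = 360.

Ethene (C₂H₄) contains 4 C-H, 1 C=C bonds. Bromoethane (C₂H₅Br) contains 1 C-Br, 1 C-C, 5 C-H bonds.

D(C=C) ≈ 597 kJ/mol

Let D be the C=C bond energy.
Σ(broken) = 4×425 + 1×D + 1×362 = 2062 + D
Σ(formed) = 1×273 + 1×360 + 5×425 = 2758
ΔH = Σ(broken) − Σ(formed) = (2062 + D) − (2758) = −696 + D
Setting this equal to −99 kJ gives D = 597 kJ/mol.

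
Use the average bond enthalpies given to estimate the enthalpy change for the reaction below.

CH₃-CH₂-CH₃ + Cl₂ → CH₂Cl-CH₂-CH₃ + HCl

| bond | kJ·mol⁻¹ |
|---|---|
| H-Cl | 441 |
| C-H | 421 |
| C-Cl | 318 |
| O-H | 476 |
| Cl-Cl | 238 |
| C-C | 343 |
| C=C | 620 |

ΔH ≈ −100 kJ

Bonds broken (reactants):
  C-C: 2 × 343 = 686
  C-H: 8 × 421 = 3368
  Cl-Cl: 1 × 238 = 238
  Σ(broken) = 4292 kJ
Bonds formed (products):
  C-C: 2 × 343 = 686
  C-Cl: 1 × 318 = 318
  C-H: 7 × 421 = 2947
  H-Cl: 1 × 441 = 441
  Σ(formed) = 4392 kJ
ΔH = Σ(broken) − Σ(formed) = 4292 − 4392 = −100 kJ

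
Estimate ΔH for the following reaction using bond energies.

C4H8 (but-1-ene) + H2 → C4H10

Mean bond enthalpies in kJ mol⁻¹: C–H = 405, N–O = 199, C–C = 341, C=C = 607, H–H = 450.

Bonds broken (reactants):
  C–C: 2 × 341 = 682
  C–H: 8 × 405 = 3240
  C=C: 1 × 607 = 607
  H–H: 1 × 450 = 450
  Σ(broken) = 4979 kJ
Bonds formed (products):
  C–C: 3 × 341 = 1023
  C–H: 10 × 405 = 4050
  Σ(formed) = 5073 kJ
ΔH = Σ(broken) − Σ(formed) = 4979 − 5073 = −94 kJ

ΔH ≈ −94 kJ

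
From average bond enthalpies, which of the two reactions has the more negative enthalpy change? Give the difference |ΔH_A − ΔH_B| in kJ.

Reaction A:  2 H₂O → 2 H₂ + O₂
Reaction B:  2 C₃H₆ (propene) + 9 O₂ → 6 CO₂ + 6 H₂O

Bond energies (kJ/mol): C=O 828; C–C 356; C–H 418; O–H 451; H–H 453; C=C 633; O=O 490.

Reaction A:
  Bonds broken (reactants):
    O–H: 4 × 451 = 1804
    Σ(broken) = 1804 kJ
  Bonds formed (products):
    H–H: 2 × 453 = 906
    O=O: 1 × 490 = 490
    Σ(formed) = 1396 kJ
  ΔH_A = 1804 − 1396 = +408 kJ
Reaction B:
  Bonds broken (reactants):
    C–C: 2 × 356 = 712
    C–H: 12 × 418 = 5016
    C=C: 2 × 633 = 1266
    O=O: 9 × 490 = 4410
    Σ(broken) = 11404 kJ
  Bonds formed (products):
    C=O: 12 × 828 = 9936
    O–H: 12 × 451 = 5412
    Σ(formed) = 15348 kJ
  ΔH_B = 11404 − 15348 = −3944 kJ
ΔH_A − ΔH_B = +4352 kJ, so reaction B has the more negative ΔH; |ΔH_A − ΔH_B| = 4352 kJ.

Reaction B, by 4352 kJ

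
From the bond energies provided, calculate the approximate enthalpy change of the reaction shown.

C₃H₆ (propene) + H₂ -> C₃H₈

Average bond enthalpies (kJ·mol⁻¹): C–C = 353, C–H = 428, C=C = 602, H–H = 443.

Bonds broken (reactants):
  C–C: 1 × 353 = 353
  C–H: 6 × 428 = 2568
  C=C: 1 × 602 = 602
  H–H: 1 × 443 = 443
  Σ(broken) = 3966 kJ
Bonds formed (products):
  C–C: 2 × 353 = 706
  C–H: 8 × 428 = 3424
  Σ(formed) = 4130 kJ
ΔH = Σ(broken) − Σ(formed) = 3966 − 4130 = −164 kJ

ΔH ≈ −164 kJ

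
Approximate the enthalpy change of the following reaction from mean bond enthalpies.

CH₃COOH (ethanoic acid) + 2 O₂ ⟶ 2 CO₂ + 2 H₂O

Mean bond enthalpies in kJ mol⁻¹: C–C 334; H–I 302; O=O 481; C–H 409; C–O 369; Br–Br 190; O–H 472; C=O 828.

Bonds broken (reactants):
  C–C: 1 × 334 = 334
  C–H: 3 × 409 = 1227
  C–O: 1 × 369 = 369
  C=O: 1 × 828 = 828
  O–H: 1 × 472 = 472
  O=O: 2 × 481 = 962
  Σ(broken) = 4192 kJ
Bonds formed (products):
  C=O: 4 × 828 = 3312
  O–H: 4 × 472 = 1888
  Σ(formed) = 5200 kJ
ΔH = Σ(broken) − Σ(formed) = 4192 − 5200 = −1008 kJ

ΔH ≈ −1008 kJ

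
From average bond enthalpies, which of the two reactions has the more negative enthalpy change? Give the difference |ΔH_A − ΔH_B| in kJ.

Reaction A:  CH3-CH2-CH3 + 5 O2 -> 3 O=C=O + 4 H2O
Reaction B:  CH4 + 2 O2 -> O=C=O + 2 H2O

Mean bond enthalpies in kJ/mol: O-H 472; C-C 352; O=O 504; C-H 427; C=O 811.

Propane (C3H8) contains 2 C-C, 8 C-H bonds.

Reaction A:
  Bonds broken (reactants):
    C-C: 2 × 352 = 704
    C-H: 8 × 427 = 3416
    O=O: 5 × 504 = 2520
    Σ(broken) = 6640 kJ
  Bonds formed (products):
    C=O: 6 × 811 = 4866
    O-H: 8 × 472 = 3776
    Σ(formed) = 8642 kJ
  ΔH_A = 6640 − 8642 = −2002 kJ
Reaction B:
  Bonds broken (reactants):
    C-H: 4 × 427 = 1708
    O=O: 2 × 504 = 1008
    Σ(broken) = 2716 kJ
  Bonds formed (products):
    C=O: 2 × 811 = 1622
    O-H: 4 × 472 = 1888
    Σ(formed) = 3510 kJ
  ΔH_B = 2716 − 3510 = −794 kJ
ΔH_A − ΔH_B = −1208 kJ, so reaction A has the more negative ΔH; |ΔH_A − ΔH_B| = 1208 kJ.

Reaction A, by 1208 kJ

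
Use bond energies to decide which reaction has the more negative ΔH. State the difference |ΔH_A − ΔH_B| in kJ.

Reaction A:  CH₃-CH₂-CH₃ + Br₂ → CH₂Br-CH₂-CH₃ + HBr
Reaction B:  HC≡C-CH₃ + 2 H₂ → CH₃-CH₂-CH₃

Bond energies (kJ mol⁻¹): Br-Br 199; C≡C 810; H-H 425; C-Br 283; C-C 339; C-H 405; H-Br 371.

Reaction B, by 249 kJ

Reaction A:
  Bonds broken (reactants):
    Br-Br: 1 × 199 = 199
    C-C: 2 × 339 = 678
    C-H: 8 × 405 = 3240
    Σ(broken) = 4117 kJ
  Bonds formed (products):
    C-Br: 1 × 283 = 283
    C-C: 2 × 339 = 678
    C-H: 7 × 405 = 2835
    H-Br: 1 × 371 = 371
    Σ(formed) = 4167 kJ
  ΔH_A = 4117 − 4167 = −50 kJ
Reaction B:
  Bonds broken (reactants):
    C≡C: 1 × 810 = 810
    C-C: 1 × 339 = 339
    C-H: 4 × 405 = 1620
    H-H: 2 × 425 = 850
    Σ(broken) = 3619 kJ
  Bonds formed (products):
    C-C: 2 × 339 = 678
    C-H: 8 × 405 = 3240
    Σ(formed) = 3918 kJ
  ΔH_B = 3619 − 3918 = −299 kJ
ΔH_A − ΔH_B = +249 kJ, so reaction B has the more negative ΔH; |ΔH_A − ΔH_B| = 249 kJ.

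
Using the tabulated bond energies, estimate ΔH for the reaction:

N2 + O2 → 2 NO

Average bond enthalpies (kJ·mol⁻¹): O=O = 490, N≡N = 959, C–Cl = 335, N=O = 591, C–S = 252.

Bonds broken (reactants):
  N≡N: 1 × 959 = 959
  O=O: 1 × 490 = 490
  Σ(broken) = 1449 kJ
Bonds formed (products):
  N=O: 2 × 591 = 1182
  Σ(formed) = 1182 kJ
ΔH = Σ(broken) − Σ(formed) = 1449 − 1182 = +267 kJ

ΔH ≈ +267 kJ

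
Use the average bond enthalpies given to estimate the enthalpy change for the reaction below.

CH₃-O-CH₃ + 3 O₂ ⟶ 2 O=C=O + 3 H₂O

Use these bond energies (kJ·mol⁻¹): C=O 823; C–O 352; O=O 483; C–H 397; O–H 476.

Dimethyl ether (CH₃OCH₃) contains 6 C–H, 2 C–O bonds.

ΔH ≈ −1613 kJ

Bonds broken (reactants):
  C–H: 6 × 397 = 2382
  C–O: 2 × 352 = 704
  O=O: 3 × 483 = 1449
  Σ(broken) = 4535 kJ
Bonds formed (products):
  C=O: 4 × 823 = 3292
  O–H: 6 × 476 = 2856
  Σ(formed) = 6148 kJ
ΔH = Σ(broken) − Σ(formed) = 4535 − 6148 = −1613 kJ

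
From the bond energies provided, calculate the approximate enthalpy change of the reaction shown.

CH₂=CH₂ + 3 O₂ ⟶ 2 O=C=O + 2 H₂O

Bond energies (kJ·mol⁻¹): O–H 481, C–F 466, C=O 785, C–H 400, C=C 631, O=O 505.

ΔH ≈ −1318 kJ

Bonds broken (reactants):
  C–H: 4 × 400 = 1600
  C=C: 1 × 631 = 631
  O=O: 3 × 505 = 1515
  Σ(broken) = 3746 kJ
Bonds formed (products):
  C=O: 4 × 785 = 3140
  O–H: 4 × 481 = 1924
  Σ(formed) = 5064 kJ
ΔH = Σ(broken) − Σ(formed) = 3746 − 5064 = −1318 kJ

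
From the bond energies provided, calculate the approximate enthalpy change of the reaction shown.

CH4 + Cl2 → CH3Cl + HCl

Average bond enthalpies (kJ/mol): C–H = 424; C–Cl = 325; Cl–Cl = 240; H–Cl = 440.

ΔH ≈ −101 kJ

Bonds broken (reactants):
  C–H: 4 × 424 = 1696
  Cl–Cl: 1 × 240 = 240
  Σ(broken) = 1936 kJ
Bonds formed (products):
  C–Cl: 1 × 325 = 325
  C–H: 3 × 424 = 1272
  H–Cl: 1 × 440 = 440
  Σ(formed) = 2037 kJ
ΔH = Σ(broken) − Σ(formed) = 1936 − 2037 = −101 kJ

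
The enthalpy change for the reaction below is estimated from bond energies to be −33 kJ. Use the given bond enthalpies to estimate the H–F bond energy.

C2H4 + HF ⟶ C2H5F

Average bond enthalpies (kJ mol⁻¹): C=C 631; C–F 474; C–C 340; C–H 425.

Let D be the H–F bond energy.
Σ(broken) = 4×425 + 1×631 + 1×D = 2331 + D
Σ(formed) = 1×340 + 1×474 + 5×425 = 2939
ΔH = Σ(broken) − Σ(formed) = (2331 + D) − (2939) = −608 + D
Setting this equal to −33 kJ gives D = 575 kJ/mol.

D(H–F) ≈ 575 kJ/mol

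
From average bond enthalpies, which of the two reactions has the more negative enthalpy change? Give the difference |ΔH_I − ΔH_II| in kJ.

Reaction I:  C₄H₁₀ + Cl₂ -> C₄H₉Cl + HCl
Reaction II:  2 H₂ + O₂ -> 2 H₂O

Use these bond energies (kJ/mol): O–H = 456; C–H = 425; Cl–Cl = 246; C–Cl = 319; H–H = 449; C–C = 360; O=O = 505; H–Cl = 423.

Reaction I:
  Bonds broken (reactants):
    C–C: 3 × 360 = 1080
    C–H: 10 × 425 = 4250
    Cl–Cl: 1 × 246 = 246
    Σ(broken) = 5576 kJ
  Bonds formed (products):
    C–C: 3 × 360 = 1080
    C–Cl: 1 × 319 = 319
    C–H: 9 × 425 = 3825
    H–Cl: 1 × 423 = 423
    Σ(formed) = 5647 kJ
  ΔH_I = 5576 − 5647 = −71 kJ
Reaction II:
  Bonds broken (reactants):
    H–H: 2 × 449 = 898
    O=O: 1 × 505 = 505
    Σ(broken) = 1403 kJ
  Bonds formed (products):
    O–H: 4 × 456 = 1824
    Σ(formed) = 1824 kJ
  ΔH_II = 1403 − 1824 = −421 kJ
ΔH_I − ΔH_II = +350 kJ, so reaction II has the more negative ΔH; |ΔH_I − ΔH_II| = 350 kJ.

Reaction II, by 350 kJ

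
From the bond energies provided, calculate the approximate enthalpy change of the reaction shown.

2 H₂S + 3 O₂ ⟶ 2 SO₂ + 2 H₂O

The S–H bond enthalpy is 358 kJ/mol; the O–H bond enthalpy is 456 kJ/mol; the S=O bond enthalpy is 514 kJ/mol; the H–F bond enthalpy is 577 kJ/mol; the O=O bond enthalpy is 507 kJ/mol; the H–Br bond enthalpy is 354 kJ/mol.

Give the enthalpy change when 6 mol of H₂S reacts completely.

ΔH = −2781 kJ

Bonds broken (reactants):
  O=O: 3 × 507 = 1521
  S–H: 4 × 358 = 1432
  Σ(broken) = 2953 kJ
Bonds formed (products):
  O–H: 4 × 456 = 1824
  S=O: 4 × 514 = 2056
  Σ(formed) = 3880 kJ
ΔH = Σ(broken) − Σ(formed) = 2953 − 3880 = −927 kJ
For 3× the reaction as written: 3 × (−927) = −2781 kJ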